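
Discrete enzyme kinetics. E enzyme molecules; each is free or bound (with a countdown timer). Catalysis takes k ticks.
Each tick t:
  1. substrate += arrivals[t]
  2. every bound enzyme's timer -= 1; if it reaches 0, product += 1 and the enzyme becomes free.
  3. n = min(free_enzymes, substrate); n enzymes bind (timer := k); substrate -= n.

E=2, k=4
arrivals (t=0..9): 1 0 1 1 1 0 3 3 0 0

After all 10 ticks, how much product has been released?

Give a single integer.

Answer: 3

Derivation:
t=0: arr=1 -> substrate=0 bound=1 product=0
t=1: arr=0 -> substrate=0 bound=1 product=0
t=2: arr=1 -> substrate=0 bound=2 product=0
t=3: arr=1 -> substrate=1 bound=2 product=0
t=4: arr=1 -> substrate=1 bound=2 product=1
t=5: arr=0 -> substrate=1 bound=2 product=1
t=6: arr=3 -> substrate=3 bound=2 product=2
t=7: arr=3 -> substrate=6 bound=2 product=2
t=8: arr=0 -> substrate=5 bound=2 product=3
t=9: arr=0 -> substrate=5 bound=2 product=3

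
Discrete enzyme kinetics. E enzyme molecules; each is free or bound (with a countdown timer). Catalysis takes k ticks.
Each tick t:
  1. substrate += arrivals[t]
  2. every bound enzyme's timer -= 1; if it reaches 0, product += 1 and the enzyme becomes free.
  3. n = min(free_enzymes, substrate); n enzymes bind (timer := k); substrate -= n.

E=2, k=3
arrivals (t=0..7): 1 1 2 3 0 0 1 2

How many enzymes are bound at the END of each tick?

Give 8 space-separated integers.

t=0: arr=1 -> substrate=0 bound=1 product=0
t=1: arr=1 -> substrate=0 bound=2 product=0
t=2: arr=2 -> substrate=2 bound=2 product=0
t=3: arr=3 -> substrate=4 bound=2 product=1
t=4: arr=0 -> substrate=3 bound=2 product=2
t=5: arr=0 -> substrate=3 bound=2 product=2
t=6: arr=1 -> substrate=3 bound=2 product=3
t=7: arr=2 -> substrate=4 bound=2 product=4

Answer: 1 2 2 2 2 2 2 2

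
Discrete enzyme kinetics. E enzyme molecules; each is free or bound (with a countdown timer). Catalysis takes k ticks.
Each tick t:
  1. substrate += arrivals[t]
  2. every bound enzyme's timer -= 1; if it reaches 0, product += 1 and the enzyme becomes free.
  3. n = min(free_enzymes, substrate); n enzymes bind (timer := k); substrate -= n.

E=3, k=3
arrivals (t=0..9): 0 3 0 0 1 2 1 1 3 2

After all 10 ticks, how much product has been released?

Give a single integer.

Answer: 6

Derivation:
t=0: arr=0 -> substrate=0 bound=0 product=0
t=1: arr=3 -> substrate=0 bound=3 product=0
t=2: arr=0 -> substrate=0 bound=3 product=0
t=3: arr=0 -> substrate=0 bound=3 product=0
t=4: arr=1 -> substrate=0 bound=1 product=3
t=5: arr=2 -> substrate=0 bound=3 product=3
t=6: arr=1 -> substrate=1 bound=3 product=3
t=7: arr=1 -> substrate=1 bound=3 product=4
t=8: arr=3 -> substrate=2 bound=3 product=6
t=9: arr=2 -> substrate=4 bound=3 product=6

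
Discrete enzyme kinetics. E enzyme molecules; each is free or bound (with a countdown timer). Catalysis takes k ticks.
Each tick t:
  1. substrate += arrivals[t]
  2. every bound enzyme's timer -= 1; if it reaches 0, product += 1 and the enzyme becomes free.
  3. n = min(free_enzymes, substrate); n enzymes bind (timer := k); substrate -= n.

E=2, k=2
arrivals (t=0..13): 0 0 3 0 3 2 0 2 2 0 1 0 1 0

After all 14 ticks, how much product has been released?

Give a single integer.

Answer: 10

Derivation:
t=0: arr=0 -> substrate=0 bound=0 product=0
t=1: arr=0 -> substrate=0 bound=0 product=0
t=2: arr=3 -> substrate=1 bound=2 product=0
t=3: arr=0 -> substrate=1 bound=2 product=0
t=4: arr=3 -> substrate=2 bound=2 product=2
t=5: arr=2 -> substrate=4 bound=2 product=2
t=6: arr=0 -> substrate=2 bound=2 product=4
t=7: arr=2 -> substrate=4 bound=2 product=4
t=8: arr=2 -> substrate=4 bound=2 product=6
t=9: arr=0 -> substrate=4 bound=2 product=6
t=10: arr=1 -> substrate=3 bound=2 product=8
t=11: arr=0 -> substrate=3 bound=2 product=8
t=12: arr=1 -> substrate=2 bound=2 product=10
t=13: arr=0 -> substrate=2 bound=2 product=10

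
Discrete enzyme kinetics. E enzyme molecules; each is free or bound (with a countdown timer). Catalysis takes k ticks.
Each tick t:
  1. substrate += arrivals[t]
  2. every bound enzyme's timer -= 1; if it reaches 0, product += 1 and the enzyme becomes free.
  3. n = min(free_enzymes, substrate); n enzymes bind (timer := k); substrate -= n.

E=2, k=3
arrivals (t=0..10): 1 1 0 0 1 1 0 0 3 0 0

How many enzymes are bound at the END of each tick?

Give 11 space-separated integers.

t=0: arr=1 -> substrate=0 bound=1 product=0
t=1: arr=1 -> substrate=0 bound=2 product=0
t=2: arr=0 -> substrate=0 bound=2 product=0
t=3: arr=0 -> substrate=0 bound=1 product=1
t=4: arr=1 -> substrate=0 bound=1 product=2
t=5: arr=1 -> substrate=0 bound=2 product=2
t=6: arr=0 -> substrate=0 bound=2 product=2
t=7: arr=0 -> substrate=0 bound=1 product=3
t=8: arr=3 -> substrate=1 bound=2 product=4
t=9: arr=0 -> substrate=1 bound=2 product=4
t=10: arr=0 -> substrate=1 bound=2 product=4

Answer: 1 2 2 1 1 2 2 1 2 2 2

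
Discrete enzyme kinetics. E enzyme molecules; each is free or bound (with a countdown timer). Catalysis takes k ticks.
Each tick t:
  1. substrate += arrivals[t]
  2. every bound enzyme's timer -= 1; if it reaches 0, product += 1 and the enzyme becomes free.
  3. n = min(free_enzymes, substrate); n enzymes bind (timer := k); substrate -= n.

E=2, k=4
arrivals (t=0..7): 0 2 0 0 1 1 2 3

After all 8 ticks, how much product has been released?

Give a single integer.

t=0: arr=0 -> substrate=0 bound=0 product=0
t=1: arr=2 -> substrate=0 bound=2 product=0
t=2: arr=0 -> substrate=0 bound=2 product=0
t=3: arr=0 -> substrate=0 bound=2 product=0
t=4: arr=1 -> substrate=1 bound=2 product=0
t=5: arr=1 -> substrate=0 bound=2 product=2
t=6: arr=2 -> substrate=2 bound=2 product=2
t=7: arr=3 -> substrate=5 bound=2 product=2

Answer: 2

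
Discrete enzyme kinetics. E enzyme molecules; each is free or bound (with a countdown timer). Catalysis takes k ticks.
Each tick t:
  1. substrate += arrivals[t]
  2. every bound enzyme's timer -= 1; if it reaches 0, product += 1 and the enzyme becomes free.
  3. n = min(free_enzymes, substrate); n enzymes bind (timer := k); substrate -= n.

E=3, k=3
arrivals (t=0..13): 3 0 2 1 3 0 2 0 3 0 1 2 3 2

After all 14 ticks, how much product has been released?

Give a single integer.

t=0: arr=3 -> substrate=0 bound=3 product=0
t=1: arr=0 -> substrate=0 bound=3 product=0
t=2: arr=2 -> substrate=2 bound=3 product=0
t=3: arr=1 -> substrate=0 bound=3 product=3
t=4: arr=3 -> substrate=3 bound=3 product=3
t=5: arr=0 -> substrate=3 bound=3 product=3
t=6: arr=2 -> substrate=2 bound=3 product=6
t=7: arr=0 -> substrate=2 bound=3 product=6
t=8: arr=3 -> substrate=5 bound=3 product=6
t=9: arr=0 -> substrate=2 bound=3 product=9
t=10: arr=1 -> substrate=3 bound=3 product=9
t=11: arr=2 -> substrate=5 bound=3 product=9
t=12: arr=3 -> substrate=5 bound=3 product=12
t=13: arr=2 -> substrate=7 bound=3 product=12

Answer: 12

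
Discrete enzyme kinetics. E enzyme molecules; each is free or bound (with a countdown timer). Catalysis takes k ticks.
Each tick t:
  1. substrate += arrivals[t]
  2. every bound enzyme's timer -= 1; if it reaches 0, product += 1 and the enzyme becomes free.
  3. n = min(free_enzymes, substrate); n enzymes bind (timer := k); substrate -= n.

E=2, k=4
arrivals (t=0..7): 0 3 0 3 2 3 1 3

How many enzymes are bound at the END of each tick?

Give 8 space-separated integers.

Answer: 0 2 2 2 2 2 2 2

Derivation:
t=0: arr=0 -> substrate=0 bound=0 product=0
t=1: arr=3 -> substrate=1 bound=2 product=0
t=2: arr=0 -> substrate=1 bound=2 product=0
t=3: arr=3 -> substrate=4 bound=2 product=0
t=4: arr=2 -> substrate=6 bound=2 product=0
t=5: arr=3 -> substrate=7 bound=2 product=2
t=6: arr=1 -> substrate=8 bound=2 product=2
t=7: arr=3 -> substrate=11 bound=2 product=2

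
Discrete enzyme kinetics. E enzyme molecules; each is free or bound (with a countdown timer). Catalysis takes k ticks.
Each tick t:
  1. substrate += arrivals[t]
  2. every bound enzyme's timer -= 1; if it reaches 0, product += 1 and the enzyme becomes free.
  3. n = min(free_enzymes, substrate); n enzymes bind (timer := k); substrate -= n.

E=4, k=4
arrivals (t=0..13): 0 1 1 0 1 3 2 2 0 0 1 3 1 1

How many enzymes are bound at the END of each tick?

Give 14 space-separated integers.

Answer: 0 1 2 2 3 4 4 4 4 4 4 4 4 4

Derivation:
t=0: arr=0 -> substrate=0 bound=0 product=0
t=1: arr=1 -> substrate=0 bound=1 product=0
t=2: arr=1 -> substrate=0 bound=2 product=0
t=3: arr=0 -> substrate=0 bound=2 product=0
t=4: arr=1 -> substrate=0 bound=3 product=0
t=5: arr=3 -> substrate=1 bound=4 product=1
t=6: arr=2 -> substrate=2 bound=4 product=2
t=7: arr=2 -> substrate=4 bound=4 product=2
t=8: arr=0 -> substrate=3 bound=4 product=3
t=9: arr=0 -> substrate=1 bound=4 product=5
t=10: arr=1 -> substrate=1 bound=4 product=6
t=11: arr=3 -> substrate=4 bound=4 product=6
t=12: arr=1 -> substrate=4 bound=4 product=7
t=13: arr=1 -> substrate=3 bound=4 product=9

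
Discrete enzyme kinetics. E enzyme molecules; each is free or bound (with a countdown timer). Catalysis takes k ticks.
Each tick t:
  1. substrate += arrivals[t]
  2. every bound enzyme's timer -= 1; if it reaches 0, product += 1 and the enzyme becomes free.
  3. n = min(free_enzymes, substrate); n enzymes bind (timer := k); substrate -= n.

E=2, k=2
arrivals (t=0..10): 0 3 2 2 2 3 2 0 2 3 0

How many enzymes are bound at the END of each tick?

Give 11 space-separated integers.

Answer: 0 2 2 2 2 2 2 2 2 2 2

Derivation:
t=0: arr=0 -> substrate=0 bound=0 product=0
t=1: arr=3 -> substrate=1 bound=2 product=0
t=2: arr=2 -> substrate=3 bound=2 product=0
t=3: arr=2 -> substrate=3 bound=2 product=2
t=4: arr=2 -> substrate=5 bound=2 product=2
t=5: arr=3 -> substrate=6 bound=2 product=4
t=6: arr=2 -> substrate=8 bound=2 product=4
t=7: arr=0 -> substrate=6 bound=2 product=6
t=8: arr=2 -> substrate=8 bound=2 product=6
t=9: arr=3 -> substrate=9 bound=2 product=8
t=10: arr=0 -> substrate=9 bound=2 product=8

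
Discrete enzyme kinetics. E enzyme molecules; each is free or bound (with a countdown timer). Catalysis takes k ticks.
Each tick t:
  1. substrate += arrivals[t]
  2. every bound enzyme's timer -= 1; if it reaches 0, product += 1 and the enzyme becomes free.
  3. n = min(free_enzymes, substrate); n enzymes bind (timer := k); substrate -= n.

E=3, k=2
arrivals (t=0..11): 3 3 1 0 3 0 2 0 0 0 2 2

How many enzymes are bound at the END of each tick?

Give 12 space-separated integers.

Answer: 3 3 3 3 3 3 3 3 0 0 2 3

Derivation:
t=0: arr=3 -> substrate=0 bound=3 product=0
t=1: arr=3 -> substrate=3 bound=3 product=0
t=2: arr=1 -> substrate=1 bound=3 product=3
t=3: arr=0 -> substrate=1 bound=3 product=3
t=4: arr=3 -> substrate=1 bound=3 product=6
t=5: arr=0 -> substrate=1 bound=3 product=6
t=6: arr=2 -> substrate=0 bound=3 product=9
t=7: arr=0 -> substrate=0 bound=3 product=9
t=8: arr=0 -> substrate=0 bound=0 product=12
t=9: arr=0 -> substrate=0 bound=0 product=12
t=10: arr=2 -> substrate=0 bound=2 product=12
t=11: arr=2 -> substrate=1 bound=3 product=12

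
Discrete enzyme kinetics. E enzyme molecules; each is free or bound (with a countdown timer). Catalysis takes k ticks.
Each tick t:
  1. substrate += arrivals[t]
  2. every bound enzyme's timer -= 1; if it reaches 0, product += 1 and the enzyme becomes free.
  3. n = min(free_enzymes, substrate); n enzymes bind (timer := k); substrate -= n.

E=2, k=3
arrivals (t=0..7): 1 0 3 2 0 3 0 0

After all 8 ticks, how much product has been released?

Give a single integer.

t=0: arr=1 -> substrate=0 bound=1 product=0
t=1: arr=0 -> substrate=0 bound=1 product=0
t=2: arr=3 -> substrate=2 bound=2 product=0
t=3: arr=2 -> substrate=3 bound=2 product=1
t=4: arr=0 -> substrate=3 bound=2 product=1
t=5: arr=3 -> substrate=5 bound=2 product=2
t=6: arr=0 -> substrate=4 bound=2 product=3
t=7: arr=0 -> substrate=4 bound=2 product=3

Answer: 3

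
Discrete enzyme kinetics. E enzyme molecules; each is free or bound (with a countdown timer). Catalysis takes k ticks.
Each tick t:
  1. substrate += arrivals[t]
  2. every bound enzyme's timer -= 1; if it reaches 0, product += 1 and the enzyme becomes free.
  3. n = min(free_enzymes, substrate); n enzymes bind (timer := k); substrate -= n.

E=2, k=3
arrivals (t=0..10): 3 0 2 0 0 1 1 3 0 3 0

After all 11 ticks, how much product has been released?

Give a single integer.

Answer: 6

Derivation:
t=0: arr=3 -> substrate=1 bound=2 product=0
t=1: arr=0 -> substrate=1 bound=2 product=0
t=2: arr=2 -> substrate=3 bound=2 product=0
t=3: arr=0 -> substrate=1 bound=2 product=2
t=4: arr=0 -> substrate=1 bound=2 product=2
t=5: arr=1 -> substrate=2 bound=2 product=2
t=6: arr=1 -> substrate=1 bound=2 product=4
t=7: arr=3 -> substrate=4 bound=2 product=4
t=8: arr=0 -> substrate=4 bound=2 product=4
t=9: arr=3 -> substrate=5 bound=2 product=6
t=10: arr=0 -> substrate=5 bound=2 product=6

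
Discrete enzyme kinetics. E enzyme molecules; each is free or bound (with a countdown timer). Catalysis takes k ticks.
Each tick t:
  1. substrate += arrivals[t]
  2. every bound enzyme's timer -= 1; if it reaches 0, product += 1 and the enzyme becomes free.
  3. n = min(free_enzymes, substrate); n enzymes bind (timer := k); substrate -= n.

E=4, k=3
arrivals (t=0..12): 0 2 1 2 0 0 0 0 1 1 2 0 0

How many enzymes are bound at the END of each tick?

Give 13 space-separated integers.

t=0: arr=0 -> substrate=0 bound=0 product=0
t=1: arr=2 -> substrate=0 bound=2 product=0
t=2: arr=1 -> substrate=0 bound=3 product=0
t=3: arr=2 -> substrate=1 bound=4 product=0
t=4: arr=0 -> substrate=0 bound=3 product=2
t=5: arr=0 -> substrate=0 bound=2 product=3
t=6: arr=0 -> substrate=0 bound=1 product=4
t=7: arr=0 -> substrate=0 bound=0 product=5
t=8: arr=1 -> substrate=0 bound=1 product=5
t=9: arr=1 -> substrate=0 bound=2 product=5
t=10: arr=2 -> substrate=0 bound=4 product=5
t=11: arr=0 -> substrate=0 bound=3 product=6
t=12: arr=0 -> substrate=0 bound=2 product=7

Answer: 0 2 3 4 3 2 1 0 1 2 4 3 2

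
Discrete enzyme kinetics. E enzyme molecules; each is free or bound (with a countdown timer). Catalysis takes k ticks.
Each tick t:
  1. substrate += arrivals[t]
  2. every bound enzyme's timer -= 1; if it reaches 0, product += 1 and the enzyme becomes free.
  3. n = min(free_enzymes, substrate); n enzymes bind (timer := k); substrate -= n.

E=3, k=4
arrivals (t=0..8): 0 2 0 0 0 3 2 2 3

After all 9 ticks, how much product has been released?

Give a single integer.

Answer: 2

Derivation:
t=0: arr=0 -> substrate=0 bound=0 product=0
t=1: arr=2 -> substrate=0 bound=2 product=0
t=2: arr=0 -> substrate=0 bound=2 product=0
t=3: arr=0 -> substrate=0 bound=2 product=0
t=4: arr=0 -> substrate=0 bound=2 product=0
t=5: arr=3 -> substrate=0 bound=3 product=2
t=6: arr=2 -> substrate=2 bound=3 product=2
t=7: arr=2 -> substrate=4 bound=3 product=2
t=8: arr=3 -> substrate=7 bound=3 product=2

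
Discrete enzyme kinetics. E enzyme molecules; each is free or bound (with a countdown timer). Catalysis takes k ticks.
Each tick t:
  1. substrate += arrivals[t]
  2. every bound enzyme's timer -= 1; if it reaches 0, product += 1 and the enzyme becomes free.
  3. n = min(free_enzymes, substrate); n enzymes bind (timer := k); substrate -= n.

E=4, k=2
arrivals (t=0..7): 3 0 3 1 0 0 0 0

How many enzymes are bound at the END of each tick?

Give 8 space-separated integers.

t=0: arr=3 -> substrate=0 bound=3 product=0
t=1: arr=0 -> substrate=0 bound=3 product=0
t=2: arr=3 -> substrate=0 bound=3 product=3
t=3: arr=1 -> substrate=0 bound=4 product=3
t=4: arr=0 -> substrate=0 bound=1 product=6
t=5: arr=0 -> substrate=0 bound=0 product=7
t=6: arr=0 -> substrate=0 bound=0 product=7
t=7: arr=0 -> substrate=0 bound=0 product=7

Answer: 3 3 3 4 1 0 0 0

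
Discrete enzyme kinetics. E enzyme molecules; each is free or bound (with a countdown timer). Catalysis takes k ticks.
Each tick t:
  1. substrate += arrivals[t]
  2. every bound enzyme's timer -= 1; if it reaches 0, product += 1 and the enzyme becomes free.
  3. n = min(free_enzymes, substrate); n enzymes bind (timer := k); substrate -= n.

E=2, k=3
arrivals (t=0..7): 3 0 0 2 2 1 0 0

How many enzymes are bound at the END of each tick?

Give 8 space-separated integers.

t=0: arr=3 -> substrate=1 bound=2 product=0
t=1: arr=0 -> substrate=1 bound=2 product=0
t=2: arr=0 -> substrate=1 bound=2 product=0
t=3: arr=2 -> substrate=1 bound=2 product=2
t=4: arr=2 -> substrate=3 bound=2 product=2
t=5: arr=1 -> substrate=4 bound=2 product=2
t=6: arr=0 -> substrate=2 bound=2 product=4
t=7: arr=0 -> substrate=2 bound=2 product=4

Answer: 2 2 2 2 2 2 2 2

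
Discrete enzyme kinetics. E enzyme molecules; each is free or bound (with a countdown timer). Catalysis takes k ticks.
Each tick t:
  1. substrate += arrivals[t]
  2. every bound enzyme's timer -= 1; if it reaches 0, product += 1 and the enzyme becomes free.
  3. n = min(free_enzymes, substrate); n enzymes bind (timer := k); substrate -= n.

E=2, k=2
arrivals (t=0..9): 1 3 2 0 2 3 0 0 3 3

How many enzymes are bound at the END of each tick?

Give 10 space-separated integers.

Answer: 1 2 2 2 2 2 2 2 2 2

Derivation:
t=0: arr=1 -> substrate=0 bound=1 product=0
t=1: arr=3 -> substrate=2 bound=2 product=0
t=2: arr=2 -> substrate=3 bound=2 product=1
t=3: arr=0 -> substrate=2 bound=2 product=2
t=4: arr=2 -> substrate=3 bound=2 product=3
t=5: arr=3 -> substrate=5 bound=2 product=4
t=6: arr=0 -> substrate=4 bound=2 product=5
t=7: arr=0 -> substrate=3 bound=2 product=6
t=8: arr=3 -> substrate=5 bound=2 product=7
t=9: arr=3 -> substrate=7 bound=2 product=8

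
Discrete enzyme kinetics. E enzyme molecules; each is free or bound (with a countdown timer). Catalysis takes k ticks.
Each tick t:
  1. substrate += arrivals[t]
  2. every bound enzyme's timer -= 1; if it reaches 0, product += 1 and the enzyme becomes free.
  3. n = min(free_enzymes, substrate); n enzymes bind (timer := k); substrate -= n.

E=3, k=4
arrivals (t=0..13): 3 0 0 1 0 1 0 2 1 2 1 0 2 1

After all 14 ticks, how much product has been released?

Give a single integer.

Answer: 8

Derivation:
t=0: arr=3 -> substrate=0 bound=3 product=0
t=1: arr=0 -> substrate=0 bound=3 product=0
t=2: arr=0 -> substrate=0 bound=3 product=0
t=3: arr=1 -> substrate=1 bound=3 product=0
t=4: arr=0 -> substrate=0 bound=1 product=3
t=5: arr=1 -> substrate=0 bound=2 product=3
t=6: arr=0 -> substrate=0 bound=2 product=3
t=7: arr=2 -> substrate=1 bound=3 product=3
t=8: arr=1 -> substrate=1 bound=3 product=4
t=9: arr=2 -> substrate=2 bound=3 product=5
t=10: arr=1 -> substrate=3 bound=3 product=5
t=11: arr=0 -> substrate=2 bound=3 product=6
t=12: arr=2 -> substrate=3 bound=3 product=7
t=13: arr=1 -> substrate=3 bound=3 product=8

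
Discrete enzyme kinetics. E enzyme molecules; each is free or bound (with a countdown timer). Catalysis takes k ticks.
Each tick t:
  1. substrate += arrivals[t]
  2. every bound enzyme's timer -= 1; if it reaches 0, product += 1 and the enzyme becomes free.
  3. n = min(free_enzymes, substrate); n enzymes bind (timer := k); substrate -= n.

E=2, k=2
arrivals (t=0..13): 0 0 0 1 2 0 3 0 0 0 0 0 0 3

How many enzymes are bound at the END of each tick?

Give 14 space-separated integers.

t=0: arr=0 -> substrate=0 bound=0 product=0
t=1: arr=0 -> substrate=0 bound=0 product=0
t=2: arr=0 -> substrate=0 bound=0 product=0
t=3: arr=1 -> substrate=0 bound=1 product=0
t=4: arr=2 -> substrate=1 bound=2 product=0
t=5: arr=0 -> substrate=0 bound=2 product=1
t=6: arr=3 -> substrate=2 bound=2 product=2
t=7: arr=0 -> substrate=1 bound=2 product=3
t=8: arr=0 -> substrate=0 bound=2 product=4
t=9: arr=0 -> substrate=0 bound=1 product=5
t=10: arr=0 -> substrate=0 bound=0 product=6
t=11: arr=0 -> substrate=0 bound=0 product=6
t=12: arr=0 -> substrate=0 bound=0 product=6
t=13: arr=3 -> substrate=1 bound=2 product=6

Answer: 0 0 0 1 2 2 2 2 2 1 0 0 0 2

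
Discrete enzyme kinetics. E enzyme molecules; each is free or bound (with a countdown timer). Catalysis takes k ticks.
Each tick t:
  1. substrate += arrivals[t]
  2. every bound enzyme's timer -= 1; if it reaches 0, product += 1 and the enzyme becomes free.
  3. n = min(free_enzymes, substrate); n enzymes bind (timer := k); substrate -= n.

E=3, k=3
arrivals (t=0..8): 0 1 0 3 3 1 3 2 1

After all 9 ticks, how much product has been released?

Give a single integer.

Answer: 4

Derivation:
t=0: arr=0 -> substrate=0 bound=0 product=0
t=1: arr=1 -> substrate=0 bound=1 product=0
t=2: arr=0 -> substrate=0 bound=1 product=0
t=3: arr=3 -> substrate=1 bound=3 product=0
t=4: arr=3 -> substrate=3 bound=3 product=1
t=5: arr=1 -> substrate=4 bound=3 product=1
t=6: arr=3 -> substrate=5 bound=3 product=3
t=7: arr=2 -> substrate=6 bound=3 product=4
t=8: arr=1 -> substrate=7 bound=3 product=4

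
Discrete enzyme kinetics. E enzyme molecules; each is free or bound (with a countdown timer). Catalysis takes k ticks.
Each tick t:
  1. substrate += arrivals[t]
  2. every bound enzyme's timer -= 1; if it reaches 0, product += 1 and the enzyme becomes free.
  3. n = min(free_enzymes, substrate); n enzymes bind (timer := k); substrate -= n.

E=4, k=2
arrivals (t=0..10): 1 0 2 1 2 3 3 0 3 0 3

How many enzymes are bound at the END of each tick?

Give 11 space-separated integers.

Answer: 1 1 2 3 3 4 4 4 4 3 4

Derivation:
t=0: arr=1 -> substrate=0 bound=1 product=0
t=1: arr=0 -> substrate=0 bound=1 product=0
t=2: arr=2 -> substrate=0 bound=2 product=1
t=3: arr=1 -> substrate=0 bound=3 product=1
t=4: arr=2 -> substrate=0 bound=3 product=3
t=5: arr=3 -> substrate=1 bound=4 product=4
t=6: arr=3 -> substrate=2 bound=4 product=6
t=7: arr=0 -> substrate=0 bound=4 product=8
t=8: arr=3 -> substrate=1 bound=4 product=10
t=9: arr=0 -> substrate=0 bound=3 product=12
t=10: arr=3 -> substrate=0 bound=4 product=14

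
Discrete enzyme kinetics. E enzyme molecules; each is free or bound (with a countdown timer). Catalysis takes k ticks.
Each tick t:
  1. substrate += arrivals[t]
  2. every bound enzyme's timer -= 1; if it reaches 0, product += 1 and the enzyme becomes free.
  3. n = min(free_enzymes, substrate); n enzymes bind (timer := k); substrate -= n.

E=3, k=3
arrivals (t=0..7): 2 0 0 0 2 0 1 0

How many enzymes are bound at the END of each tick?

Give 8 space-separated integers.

t=0: arr=2 -> substrate=0 bound=2 product=0
t=1: arr=0 -> substrate=0 bound=2 product=0
t=2: arr=0 -> substrate=0 bound=2 product=0
t=3: arr=0 -> substrate=0 bound=0 product=2
t=4: arr=2 -> substrate=0 bound=2 product=2
t=5: arr=0 -> substrate=0 bound=2 product=2
t=6: arr=1 -> substrate=0 bound=3 product=2
t=7: arr=0 -> substrate=0 bound=1 product=4

Answer: 2 2 2 0 2 2 3 1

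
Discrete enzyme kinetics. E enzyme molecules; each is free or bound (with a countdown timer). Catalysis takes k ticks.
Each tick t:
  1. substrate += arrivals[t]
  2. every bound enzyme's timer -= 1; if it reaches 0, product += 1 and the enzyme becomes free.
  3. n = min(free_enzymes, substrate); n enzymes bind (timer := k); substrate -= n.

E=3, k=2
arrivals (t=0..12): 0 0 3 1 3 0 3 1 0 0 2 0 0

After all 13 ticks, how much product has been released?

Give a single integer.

Answer: 13

Derivation:
t=0: arr=0 -> substrate=0 bound=0 product=0
t=1: arr=0 -> substrate=0 bound=0 product=0
t=2: arr=3 -> substrate=0 bound=3 product=0
t=3: arr=1 -> substrate=1 bound=3 product=0
t=4: arr=3 -> substrate=1 bound=3 product=3
t=5: arr=0 -> substrate=1 bound=3 product=3
t=6: arr=3 -> substrate=1 bound=3 product=6
t=7: arr=1 -> substrate=2 bound=3 product=6
t=8: arr=0 -> substrate=0 bound=2 product=9
t=9: arr=0 -> substrate=0 bound=2 product=9
t=10: arr=2 -> substrate=0 bound=2 product=11
t=11: arr=0 -> substrate=0 bound=2 product=11
t=12: arr=0 -> substrate=0 bound=0 product=13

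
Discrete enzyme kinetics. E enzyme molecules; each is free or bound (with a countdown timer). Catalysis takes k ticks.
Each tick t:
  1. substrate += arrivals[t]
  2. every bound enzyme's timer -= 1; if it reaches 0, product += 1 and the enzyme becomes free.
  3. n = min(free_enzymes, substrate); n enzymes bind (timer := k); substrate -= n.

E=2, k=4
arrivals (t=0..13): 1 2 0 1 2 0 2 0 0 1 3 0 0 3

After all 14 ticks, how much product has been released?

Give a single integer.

Answer: 6

Derivation:
t=0: arr=1 -> substrate=0 bound=1 product=0
t=1: arr=2 -> substrate=1 bound=2 product=0
t=2: arr=0 -> substrate=1 bound=2 product=0
t=3: arr=1 -> substrate=2 bound=2 product=0
t=4: arr=2 -> substrate=3 bound=2 product=1
t=5: arr=0 -> substrate=2 bound=2 product=2
t=6: arr=2 -> substrate=4 bound=2 product=2
t=7: arr=0 -> substrate=4 bound=2 product=2
t=8: arr=0 -> substrate=3 bound=2 product=3
t=9: arr=1 -> substrate=3 bound=2 product=4
t=10: arr=3 -> substrate=6 bound=2 product=4
t=11: arr=0 -> substrate=6 bound=2 product=4
t=12: arr=0 -> substrate=5 bound=2 product=5
t=13: arr=3 -> substrate=7 bound=2 product=6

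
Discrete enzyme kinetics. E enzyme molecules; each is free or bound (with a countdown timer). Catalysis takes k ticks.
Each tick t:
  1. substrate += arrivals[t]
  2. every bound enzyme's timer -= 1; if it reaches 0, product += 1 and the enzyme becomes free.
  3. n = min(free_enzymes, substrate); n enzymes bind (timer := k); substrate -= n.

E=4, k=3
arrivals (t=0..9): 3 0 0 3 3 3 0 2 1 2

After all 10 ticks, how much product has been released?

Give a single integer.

Answer: 10

Derivation:
t=0: arr=3 -> substrate=0 bound=3 product=0
t=1: arr=0 -> substrate=0 bound=3 product=0
t=2: arr=0 -> substrate=0 bound=3 product=0
t=3: arr=3 -> substrate=0 bound=3 product=3
t=4: arr=3 -> substrate=2 bound=4 product=3
t=5: arr=3 -> substrate=5 bound=4 product=3
t=6: arr=0 -> substrate=2 bound=4 product=6
t=7: arr=2 -> substrate=3 bound=4 product=7
t=8: arr=1 -> substrate=4 bound=4 product=7
t=9: arr=2 -> substrate=3 bound=4 product=10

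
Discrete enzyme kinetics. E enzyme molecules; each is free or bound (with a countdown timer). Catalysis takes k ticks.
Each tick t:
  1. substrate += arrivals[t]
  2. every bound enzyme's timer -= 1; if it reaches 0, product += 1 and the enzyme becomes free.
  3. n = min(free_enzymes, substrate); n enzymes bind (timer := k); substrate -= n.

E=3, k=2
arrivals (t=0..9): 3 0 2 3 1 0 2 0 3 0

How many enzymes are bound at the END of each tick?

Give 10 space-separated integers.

t=0: arr=3 -> substrate=0 bound=3 product=0
t=1: arr=0 -> substrate=0 bound=3 product=0
t=2: arr=2 -> substrate=0 bound=2 product=3
t=3: arr=3 -> substrate=2 bound=3 product=3
t=4: arr=1 -> substrate=1 bound=3 product=5
t=5: arr=0 -> substrate=0 bound=3 product=6
t=6: arr=2 -> substrate=0 bound=3 product=8
t=7: arr=0 -> substrate=0 bound=2 product=9
t=8: arr=3 -> substrate=0 bound=3 product=11
t=9: arr=0 -> substrate=0 bound=3 product=11

Answer: 3 3 2 3 3 3 3 2 3 3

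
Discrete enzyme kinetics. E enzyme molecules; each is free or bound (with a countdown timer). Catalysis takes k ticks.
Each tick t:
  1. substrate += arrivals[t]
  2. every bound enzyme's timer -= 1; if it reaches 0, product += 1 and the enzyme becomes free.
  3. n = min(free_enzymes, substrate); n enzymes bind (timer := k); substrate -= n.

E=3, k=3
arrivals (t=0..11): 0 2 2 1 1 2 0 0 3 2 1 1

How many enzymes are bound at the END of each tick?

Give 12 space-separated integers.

Answer: 0 2 3 3 3 3 3 3 3 3 3 3

Derivation:
t=0: arr=0 -> substrate=0 bound=0 product=0
t=1: arr=2 -> substrate=0 bound=2 product=0
t=2: arr=2 -> substrate=1 bound=3 product=0
t=3: arr=1 -> substrate=2 bound=3 product=0
t=4: arr=1 -> substrate=1 bound=3 product=2
t=5: arr=2 -> substrate=2 bound=3 product=3
t=6: arr=0 -> substrate=2 bound=3 product=3
t=7: arr=0 -> substrate=0 bound=3 product=5
t=8: arr=3 -> substrate=2 bound=3 product=6
t=9: arr=2 -> substrate=4 bound=3 product=6
t=10: arr=1 -> substrate=3 bound=3 product=8
t=11: arr=1 -> substrate=3 bound=3 product=9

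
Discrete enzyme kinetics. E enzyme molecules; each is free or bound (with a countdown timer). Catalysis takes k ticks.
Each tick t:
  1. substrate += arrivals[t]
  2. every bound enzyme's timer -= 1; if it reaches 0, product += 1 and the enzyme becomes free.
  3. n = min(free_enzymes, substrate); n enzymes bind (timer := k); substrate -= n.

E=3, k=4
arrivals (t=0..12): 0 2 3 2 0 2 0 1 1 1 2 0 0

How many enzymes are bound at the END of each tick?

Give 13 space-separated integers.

t=0: arr=0 -> substrate=0 bound=0 product=0
t=1: arr=2 -> substrate=0 bound=2 product=0
t=2: arr=3 -> substrate=2 bound=3 product=0
t=3: arr=2 -> substrate=4 bound=3 product=0
t=4: arr=0 -> substrate=4 bound=3 product=0
t=5: arr=2 -> substrate=4 bound=3 product=2
t=6: arr=0 -> substrate=3 bound=3 product=3
t=7: arr=1 -> substrate=4 bound=3 product=3
t=8: arr=1 -> substrate=5 bound=3 product=3
t=9: arr=1 -> substrate=4 bound=3 product=5
t=10: arr=2 -> substrate=5 bound=3 product=6
t=11: arr=0 -> substrate=5 bound=3 product=6
t=12: arr=0 -> substrate=5 bound=3 product=6

Answer: 0 2 3 3 3 3 3 3 3 3 3 3 3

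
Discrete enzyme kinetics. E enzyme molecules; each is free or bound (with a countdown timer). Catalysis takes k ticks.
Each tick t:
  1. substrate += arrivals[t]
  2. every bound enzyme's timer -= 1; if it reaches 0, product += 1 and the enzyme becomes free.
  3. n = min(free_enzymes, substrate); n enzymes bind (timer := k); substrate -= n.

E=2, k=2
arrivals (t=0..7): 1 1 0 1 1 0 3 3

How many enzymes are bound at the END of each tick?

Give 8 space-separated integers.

t=0: arr=1 -> substrate=0 bound=1 product=0
t=1: arr=1 -> substrate=0 bound=2 product=0
t=2: arr=0 -> substrate=0 bound=1 product=1
t=3: arr=1 -> substrate=0 bound=1 product=2
t=4: arr=1 -> substrate=0 bound=2 product=2
t=5: arr=0 -> substrate=0 bound=1 product=3
t=6: arr=3 -> substrate=1 bound=2 product=4
t=7: arr=3 -> substrate=4 bound=2 product=4

Answer: 1 2 1 1 2 1 2 2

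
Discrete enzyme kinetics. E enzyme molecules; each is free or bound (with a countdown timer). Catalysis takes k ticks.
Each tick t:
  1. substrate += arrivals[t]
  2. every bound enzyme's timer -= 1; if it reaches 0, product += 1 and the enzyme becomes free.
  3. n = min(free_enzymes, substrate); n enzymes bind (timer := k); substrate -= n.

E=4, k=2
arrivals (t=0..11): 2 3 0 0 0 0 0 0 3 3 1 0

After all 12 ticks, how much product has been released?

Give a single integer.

Answer: 9

Derivation:
t=0: arr=2 -> substrate=0 bound=2 product=0
t=1: arr=3 -> substrate=1 bound=4 product=0
t=2: arr=0 -> substrate=0 bound=3 product=2
t=3: arr=0 -> substrate=0 bound=1 product=4
t=4: arr=0 -> substrate=0 bound=0 product=5
t=5: arr=0 -> substrate=0 bound=0 product=5
t=6: arr=0 -> substrate=0 bound=0 product=5
t=7: arr=0 -> substrate=0 bound=0 product=5
t=8: arr=3 -> substrate=0 bound=3 product=5
t=9: arr=3 -> substrate=2 bound=4 product=5
t=10: arr=1 -> substrate=0 bound=4 product=8
t=11: arr=0 -> substrate=0 bound=3 product=9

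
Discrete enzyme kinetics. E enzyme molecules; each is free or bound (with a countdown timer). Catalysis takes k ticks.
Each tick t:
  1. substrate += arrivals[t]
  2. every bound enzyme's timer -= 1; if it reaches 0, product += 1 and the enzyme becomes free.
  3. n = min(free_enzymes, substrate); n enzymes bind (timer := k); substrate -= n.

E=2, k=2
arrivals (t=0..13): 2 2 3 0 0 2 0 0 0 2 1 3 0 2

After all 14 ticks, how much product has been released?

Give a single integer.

t=0: arr=2 -> substrate=0 bound=2 product=0
t=1: arr=2 -> substrate=2 bound=2 product=0
t=2: arr=3 -> substrate=3 bound=2 product=2
t=3: arr=0 -> substrate=3 bound=2 product=2
t=4: arr=0 -> substrate=1 bound=2 product=4
t=5: arr=2 -> substrate=3 bound=2 product=4
t=6: arr=0 -> substrate=1 bound=2 product=6
t=7: arr=0 -> substrate=1 bound=2 product=6
t=8: arr=0 -> substrate=0 bound=1 product=8
t=9: arr=2 -> substrate=1 bound=2 product=8
t=10: arr=1 -> substrate=1 bound=2 product=9
t=11: arr=3 -> substrate=3 bound=2 product=10
t=12: arr=0 -> substrate=2 bound=2 product=11
t=13: arr=2 -> substrate=3 bound=2 product=12

Answer: 12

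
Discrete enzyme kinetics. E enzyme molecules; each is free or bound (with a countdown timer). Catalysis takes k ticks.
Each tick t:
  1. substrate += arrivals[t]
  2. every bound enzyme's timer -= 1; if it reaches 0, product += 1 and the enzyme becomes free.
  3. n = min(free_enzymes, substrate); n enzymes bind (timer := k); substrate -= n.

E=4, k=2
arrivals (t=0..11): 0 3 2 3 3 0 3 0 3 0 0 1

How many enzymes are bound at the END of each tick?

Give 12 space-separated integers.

Answer: 0 3 4 4 4 4 4 3 4 3 1 1

Derivation:
t=0: arr=0 -> substrate=0 bound=0 product=0
t=1: arr=3 -> substrate=0 bound=3 product=0
t=2: arr=2 -> substrate=1 bound=4 product=0
t=3: arr=3 -> substrate=1 bound=4 product=3
t=4: arr=3 -> substrate=3 bound=4 product=4
t=5: arr=0 -> substrate=0 bound=4 product=7
t=6: arr=3 -> substrate=2 bound=4 product=8
t=7: arr=0 -> substrate=0 bound=3 product=11
t=8: arr=3 -> substrate=1 bound=4 product=12
t=9: arr=0 -> substrate=0 bound=3 product=14
t=10: arr=0 -> substrate=0 bound=1 product=16
t=11: arr=1 -> substrate=0 bound=1 product=17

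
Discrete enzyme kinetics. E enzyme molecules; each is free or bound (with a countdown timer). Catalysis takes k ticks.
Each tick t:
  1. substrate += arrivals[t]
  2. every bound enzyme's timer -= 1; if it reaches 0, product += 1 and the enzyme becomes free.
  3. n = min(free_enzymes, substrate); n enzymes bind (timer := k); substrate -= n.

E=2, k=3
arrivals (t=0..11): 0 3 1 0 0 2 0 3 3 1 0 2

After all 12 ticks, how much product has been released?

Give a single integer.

Answer: 6

Derivation:
t=0: arr=0 -> substrate=0 bound=0 product=0
t=1: arr=3 -> substrate=1 bound=2 product=0
t=2: arr=1 -> substrate=2 bound=2 product=0
t=3: arr=0 -> substrate=2 bound=2 product=0
t=4: arr=0 -> substrate=0 bound=2 product=2
t=5: arr=2 -> substrate=2 bound=2 product=2
t=6: arr=0 -> substrate=2 bound=2 product=2
t=7: arr=3 -> substrate=3 bound=2 product=4
t=8: arr=3 -> substrate=6 bound=2 product=4
t=9: arr=1 -> substrate=7 bound=2 product=4
t=10: arr=0 -> substrate=5 bound=2 product=6
t=11: arr=2 -> substrate=7 bound=2 product=6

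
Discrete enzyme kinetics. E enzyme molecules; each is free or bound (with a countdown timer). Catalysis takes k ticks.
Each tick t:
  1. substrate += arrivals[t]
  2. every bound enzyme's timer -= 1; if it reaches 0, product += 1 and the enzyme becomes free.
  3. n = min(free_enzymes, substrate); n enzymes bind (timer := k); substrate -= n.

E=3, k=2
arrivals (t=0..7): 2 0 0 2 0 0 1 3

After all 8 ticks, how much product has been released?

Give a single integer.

Answer: 4

Derivation:
t=0: arr=2 -> substrate=0 bound=2 product=0
t=1: arr=0 -> substrate=0 bound=2 product=0
t=2: arr=0 -> substrate=0 bound=0 product=2
t=3: arr=2 -> substrate=0 bound=2 product=2
t=4: arr=0 -> substrate=0 bound=2 product=2
t=5: arr=0 -> substrate=0 bound=0 product=4
t=6: arr=1 -> substrate=0 bound=1 product=4
t=7: arr=3 -> substrate=1 bound=3 product=4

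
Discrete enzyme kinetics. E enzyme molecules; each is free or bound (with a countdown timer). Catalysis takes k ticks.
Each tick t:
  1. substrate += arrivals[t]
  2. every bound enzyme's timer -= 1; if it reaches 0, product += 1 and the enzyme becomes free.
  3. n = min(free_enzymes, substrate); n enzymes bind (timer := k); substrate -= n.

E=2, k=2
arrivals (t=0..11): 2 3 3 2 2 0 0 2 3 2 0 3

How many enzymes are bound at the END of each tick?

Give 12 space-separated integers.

Answer: 2 2 2 2 2 2 2 2 2 2 2 2

Derivation:
t=0: arr=2 -> substrate=0 bound=2 product=0
t=1: arr=3 -> substrate=3 bound=2 product=0
t=2: arr=3 -> substrate=4 bound=2 product=2
t=3: arr=2 -> substrate=6 bound=2 product=2
t=4: arr=2 -> substrate=6 bound=2 product=4
t=5: arr=0 -> substrate=6 bound=2 product=4
t=6: arr=0 -> substrate=4 bound=2 product=6
t=7: arr=2 -> substrate=6 bound=2 product=6
t=8: arr=3 -> substrate=7 bound=2 product=8
t=9: arr=2 -> substrate=9 bound=2 product=8
t=10: arr=0 -> substrate=7 bound=2 product=10
t=11: arr=3 -> substrate=10 bound=2 product=10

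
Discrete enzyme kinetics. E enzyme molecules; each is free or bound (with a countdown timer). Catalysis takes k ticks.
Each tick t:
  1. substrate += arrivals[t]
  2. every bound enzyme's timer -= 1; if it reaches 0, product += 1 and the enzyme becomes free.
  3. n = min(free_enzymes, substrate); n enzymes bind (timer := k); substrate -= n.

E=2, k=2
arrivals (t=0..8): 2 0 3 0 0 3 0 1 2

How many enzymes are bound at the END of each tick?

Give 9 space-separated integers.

Answer: 2 2 2 2 1 2 2 2 2

Derivation:
t=0: arr=2 -> substrate=0 bound=2 product=0
t=1: arr=0 -> substrate=0 bound=2 product=0
t=2: arr=3 -> substrate=1 bound=2 product=2
t=3: arr=0 -> substrate=1 bound=2 product=2
t=4: arr=0 -> substrate=0 bound=1 product=4
t=5: arr=3 -> substrate=2 bound=2 product=4
t=6: arr=0 -> substrate=1 bound=2 product=5
t=7: arr=1 -> substrate=1 bound=2 product=6
t=8: arr=2 -> substrate=2 bound=2 product=7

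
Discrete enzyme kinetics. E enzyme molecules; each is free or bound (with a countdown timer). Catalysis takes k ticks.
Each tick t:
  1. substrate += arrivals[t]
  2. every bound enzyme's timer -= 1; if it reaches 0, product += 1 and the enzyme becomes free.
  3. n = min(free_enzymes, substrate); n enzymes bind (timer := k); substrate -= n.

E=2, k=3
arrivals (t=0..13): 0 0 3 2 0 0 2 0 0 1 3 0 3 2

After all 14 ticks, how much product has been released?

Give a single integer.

Answer: 6

Derivation:
t=0: arr=0 -> substrate=0 bound=0 product=0
t=1: arr=0 -> substrate=0 bound=0 product=0
t=2: arr=3 -> substrate=1 bound=2 product=0
t=3: arr=2 -> substrate=3 bound=2 product=0
t=4: arr=0 -> substrate=3 bound=2 product=0
t=5: arr=0 -> substrate=1 bound=2 product=2
t=6: arr=2 -> substrate=3 bound=2 product=2
t=7: arr=0 -> substrate=3 bound=2 product=2
t=8: arr=0 -> substrate=1 bound=2 product=4
t=9: arr=1 -> substrate=2 bound=2 product=4
t=10: arr=3 -> substrate=5 bound=2 product=4
t=11: arr=0 -> substrate=3 bound=2 product=6
t=12: arr=3 -> substrate=6 bound=2 product=6
t=13: arr=2 -> substrate=8 bound=2 product=6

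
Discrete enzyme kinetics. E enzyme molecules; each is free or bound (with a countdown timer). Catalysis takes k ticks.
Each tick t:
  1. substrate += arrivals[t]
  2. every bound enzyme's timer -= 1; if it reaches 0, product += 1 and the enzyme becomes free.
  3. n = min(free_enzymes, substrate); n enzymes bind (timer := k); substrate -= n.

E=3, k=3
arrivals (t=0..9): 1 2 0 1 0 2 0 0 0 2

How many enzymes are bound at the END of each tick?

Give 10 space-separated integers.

t=0: arr=1 -> substrate=0 bound=1 product=0
t=1: arr=2 -> substrate=0 bound=3 product=0
t=2: arr=0 -> substrate=0 bound=3 product=0
t=3: arr=1 -> substrate=0 bound=3 product=1
t=4: arr=0 -> substrate=0 bound=1 product=3
t=5: arr=2 -> substrate=0 bound=3 product=3
t=6: arr=0 -> substrate=0 bound=2 product=4
t=7: arr=0 -> substrate=0 bound=2 product=4
t=8: arr=0 -> substrate=0 bound=0 product=6
t=9: arr=2 -> substrate=0 bound=2 product=6

Answer: 1 3 3 3 1 3 2 2 0 2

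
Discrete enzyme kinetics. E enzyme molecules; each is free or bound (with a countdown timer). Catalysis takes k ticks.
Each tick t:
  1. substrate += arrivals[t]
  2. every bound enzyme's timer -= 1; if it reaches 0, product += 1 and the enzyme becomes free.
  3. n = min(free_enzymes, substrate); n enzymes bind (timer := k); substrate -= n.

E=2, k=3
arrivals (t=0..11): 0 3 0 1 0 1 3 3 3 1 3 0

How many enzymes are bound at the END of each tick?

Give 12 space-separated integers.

Answer: 0 2 2 2 2 2 2 2 2 2 2 2

Derivation:
t=0: arr=0 -> substrate=0 bound=0 product=0
t=1: arr=3 -> substrate=1 bound=2 product=0
t=2: arr=0 -> substrate=1 bound=2 product=0
t=3: arr=1 -> substrate=2 bound=2 product=0
t=4: arr=0 -> substrate=0 bound=2 product=2
t=5: arr=1 -> substrate=1 bound=2 product=2
t=6: arr=3 -> substrate=4 bound=2 product=2
t=7: arr=3 -> substrate=5 bound=2 product=4
t=8: arr=3 -> substrate=8 bound=2 product=4
t=9: arr=1 -> substrate=9 bound=2 product=4
t=10: arr=3 -> substrate=10 bound=2 product=6
t=11: arr=0 -> substrate=10 bound=2 product=6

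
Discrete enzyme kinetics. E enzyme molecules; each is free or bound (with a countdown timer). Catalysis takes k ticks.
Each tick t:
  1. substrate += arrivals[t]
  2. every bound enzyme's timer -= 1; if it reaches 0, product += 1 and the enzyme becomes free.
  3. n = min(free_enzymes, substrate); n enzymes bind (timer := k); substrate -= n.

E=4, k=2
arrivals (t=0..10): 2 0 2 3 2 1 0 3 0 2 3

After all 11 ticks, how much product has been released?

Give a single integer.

t=0: arr=2 -> substrate=0 bound=2 product=0
t=1: arr=0 -> substrate=0 bound=2 product=0
t=2: arr=2 -> substrate=0 bound=2 product=2
t=3: arr=3 -> substrate=1 bound=4 product=2
t=4: arr=2 -> substrate=1 bound=4 product=4
t=5: arr=1 -> substrate=0 bound=4 product=6
t=6: arr=0 -> substrate=0 bound=2 product=8
t=7: arr=3 -> substrate=0 bound=3 product=10
t=8: arr=0 -> substrate=0 bound=3 product=10
t=9: arr=2 -> substrate=0 bound=2 product=13
t=10: arr=3 -> substrate=1 bound=4 product=13

Answer: 13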